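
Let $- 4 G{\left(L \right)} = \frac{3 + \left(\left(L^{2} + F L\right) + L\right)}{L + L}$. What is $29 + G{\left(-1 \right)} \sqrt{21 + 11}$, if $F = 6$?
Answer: $29 - \frac{3 \sqrt{2}}{2} \approx 26.879$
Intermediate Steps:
$G{\left(L \right)} = - \frac{3 + L^{2} + 7 L}{8 L}$ ($G{\left(L \right)} = - \frac{\left(3 + \left(\left(L^{2} + 6 L\right) + L\right)\right) \frac{1}{L + L}}{4} = - \frac{\left(3 + \left(L^{2} + 7 L\right)\right) \frac{1}{2 L}}{4} = - \frac{\left(3 + L^{2} + 7 L\right) \frac{1}{2 L}}{4} = - \frac{\frac{1}{2} \frac{1}{L} \left(3 + L^{2} + 7 L\right)}{4} = - \frac{3 + L^{2} + 7 L}{8 L}$)
$29 + G{\left(-1 \right)} \sqrt{21 + 11} = 29 + \frac{-3 - - (7 - 1)}{8 \left(-1\right)} \sqrt{21 + 11} = 29 + \frac{1}{8} \left(-1\right) \left(-3 - \left(-1\right) 6\right) \sqrt{32} = 29 + \frac{1}{8} \left(-1\right) \left(-3 + 6\right) 4 \sqrt{2} = 29 + \frac{1}{8} \left(-1\right) 3 \cdot 4 \sqrt{2} = 29 - \frac{3 \cdot 4 \sqrt{2}}{8} = 29 - \frac{3 \sqrt{2}}{2}$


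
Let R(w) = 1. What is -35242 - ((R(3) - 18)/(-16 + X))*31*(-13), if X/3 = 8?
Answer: -288787/8 ≈ -36098.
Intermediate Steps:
X = 24 (X = 3*8 = 24)
-35242 - ((R(3) - 18)/(-16 + X))*31*(-13) = -35242 - ((1 - 18)/(-16 + 24))*31*(-13) = -35242 - -17/8*31*(-13) = -35242 - -17*1/8*31*(-13) = -35242 - (-17/8*31)*(-13) = -35242 - (-527)*(-13)/8 = -35242 - 1*6851/8 = -35242 - 6851/8 = -288787/8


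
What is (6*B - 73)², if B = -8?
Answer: 14641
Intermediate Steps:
(6*B - 73)² = (6*(-8) - 73)² = (-48 - 73)² = (-121)² = 14641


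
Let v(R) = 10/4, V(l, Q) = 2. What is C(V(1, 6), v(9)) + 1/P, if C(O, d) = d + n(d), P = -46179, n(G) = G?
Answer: 230894/46179 ≈ 5.0000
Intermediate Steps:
v(R) = 5/2 (v(R) = 10*(¼) = 5/2)
C(O, d) = 2*d (C(O, d) = d + d = 2*d)
C(V(1, 6), v(9)) + 1/P = 2*(5/2) + 1/(-46179) = 5 - 1/46179 = 230894/46179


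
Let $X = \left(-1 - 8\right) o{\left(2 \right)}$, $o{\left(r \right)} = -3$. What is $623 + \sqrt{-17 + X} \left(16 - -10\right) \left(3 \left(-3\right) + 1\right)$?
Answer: $623 - 208 \sqrt{10} \approx -34.754$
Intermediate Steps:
$X = 27$ ($X = \left(-1 - 8\right) \left(-3\right) = \left(-9\right) \left(-3\right) = 27$)
$623 + \sqrt{-17 + X} \left(16 - -10\right) \left(3 \left(-3\right) + 1\right) = 623 + \sqrt{-17 + 27} \left(16 - -10\right) \left(3 \left(-3\right) + 1\right) = 623 + \sqrt{10} \left(16 + 10\right) \left(-9 + 1\right) = 623 + \sqrt{10} \cdot 26 \left(-8\right) = 623 + 26 \sqrt{10} \left(-8\right) = 623 - 208 \sqrt{10}$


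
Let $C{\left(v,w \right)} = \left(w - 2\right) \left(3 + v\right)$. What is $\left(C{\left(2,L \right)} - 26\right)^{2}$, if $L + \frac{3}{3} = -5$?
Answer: $4356$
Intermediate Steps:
$L = -6$ ($L = -1 - 5 = -6$)
$C{\left(v,w \right)} = \left(-2 + w\right) \left(3 + v\right)$
$\left(C{\left(2,L \right)} - 26\right)^{2} = \left(\left(-6 - 4 + 3 \left(-6\right) + 2 \left(-6\right)\right) - 26\right)^{2} = \left(\left(-6 - 4 - 18 - 12\right) - 26\right)^{2} = \left(-40 - 26\right)^{2} = \left(-66\right)^{2} = 4356$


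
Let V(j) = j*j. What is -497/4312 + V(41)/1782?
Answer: 41317/49896 ≈ 0.82806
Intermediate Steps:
V(j) = j²
-497/4312 + V(41)/1782 = -497/4312 + 41²/1782 = -497*1/4312 + 1681*(1/1782) = -71/616 + 1681/1782 = 41317/49896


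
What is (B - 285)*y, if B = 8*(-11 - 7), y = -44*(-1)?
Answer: -18876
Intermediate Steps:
y = 44
B = -144 (B = 8*(-18) = -144)
(B - 285)*y = (-144 - 285)*44 = -429*44 = -18876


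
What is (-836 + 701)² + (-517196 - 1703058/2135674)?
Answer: -532820547256/1067837 ≈ -4.9897e+5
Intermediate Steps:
(-836 + 701)² + (-517196 - 1703058/2135674) = (-135)² + (-517196 - 1703058*1/2135674) = 18225 + (-517196 - 851529/1067837) = 18225 - 552281876581/1067837 = -532820547256/1067837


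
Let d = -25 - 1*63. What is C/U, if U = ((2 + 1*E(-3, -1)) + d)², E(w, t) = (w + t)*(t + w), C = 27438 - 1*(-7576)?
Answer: 2501/350 ≈ 7.1457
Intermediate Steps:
C = 35014 (C = 27438 + 7576 = 35014)
E(w, t) = (t + w)² (E(w, t) = (t + w)*(t + w) = (t + w)²)
d = -88 (d = -25 - 63 = -88)
U = 4900 (U = ((2 + 1*(-1 - 3)²) - 88)² = ((2 + 1*(-4)²) - 88)² = ((2 + 1*16) - 88)² = ((2 + 16) - 88)² = (18 - 88)² = (-70)² = 4900)
C/U = 35014/4900 = 35014*(1/4900) = 2501/350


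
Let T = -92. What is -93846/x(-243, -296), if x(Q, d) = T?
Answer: 46923/46 ≈ 1020.1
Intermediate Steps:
x(Q, d) = -92
-93846/x(-243, -296) = -93846/(-92) = -93846*(-1/92) = 46923/46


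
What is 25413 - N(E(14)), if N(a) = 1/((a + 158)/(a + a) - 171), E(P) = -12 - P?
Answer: 57331741/2256 ≈ 25413.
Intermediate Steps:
N(a) = 1/(-171 + (158 + a)/(2*a)) (N(a) = 1/((158 + a)/((2*a)) - 171) = 1/((158 + a)*(1/(2*a)) - 171) = 1/((158 + a)/(2*a) - 171) = 1/(-171 + (158 + a)/(2*a)))
25413 - N(E(14)) = 25413 - (-2)*(-12 - 1*14)/(-158 + 341*(-12 - 1*14)) = 25413 - (-2)*(-12 - 14)/(-158 + 341*(-12 - 14)) = 25413 - (-2)*(-26)/(-158 + 341*(-26)) = 25413 - (-2)*(-26)/(-158 - 8866) = 25413 - (-2)*(-26)/(-9024) = 25413 - (-2)*(-26)*(-1)/9024 = 25413 - 1*(-13/2256) = 25413 + 13/2256 = 57331741/2256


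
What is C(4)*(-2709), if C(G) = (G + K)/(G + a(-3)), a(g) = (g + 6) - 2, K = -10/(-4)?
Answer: -35217/10 ≈ -3521.7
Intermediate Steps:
K = 5/2 (K = -10*(-¼) = 5/2 ≈ 2.5000)
a(g) = 4 + g (a(g) = (6 + g) - 2 = 4 + g)
C(G) = (5/2 + G)/(1 + G) (C(G) = (G + 5/2)/(G + (4 - 3)) = (5/2 + G)/(G + 1) = (5/2 + G)/(1 + G))
C(4)*(-2709) = ((5/2 + 4)/(1 + 4))*(-2709) = ((13/2)/5)*(-2709) = ((⅕)*(13/2))*(-2709) = (13/10)*(-2709) = -35217/10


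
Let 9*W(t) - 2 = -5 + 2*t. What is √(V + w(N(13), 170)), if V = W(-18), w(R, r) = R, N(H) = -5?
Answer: 2*I*√21/3 ≈ 3.055*I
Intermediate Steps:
W(t) = -⅓ + 2*t/9 (W(t) = 2/9 + (-5 + 2*t)/9 = 2/9 + (-5/9 + 2*t/9) = -⅓ + 2*t/9)
V = -13/3 (V = -⅓ + (2/9)*(-18) = -⅓ - 4 = -13/3 ≈ -4.3333)
√(V + w(N(13), 170)) = √(-13/3 - 5) = √(-28/3) = 2*I*√21/3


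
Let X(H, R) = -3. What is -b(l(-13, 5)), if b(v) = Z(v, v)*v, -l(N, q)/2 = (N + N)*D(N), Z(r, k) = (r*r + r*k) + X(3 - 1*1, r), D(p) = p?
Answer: 617829524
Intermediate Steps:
Z(r, k) = -3 + r² + k*r (Z(r, k) = (r*r + r*k) - 3 = (r² + k*r) - 3 = -3 + r² + k*r)
l(N, q) = -4*N² (l(N, q) = -2*(N + N)*N = -2*2*N*N = -4*N²)
b(v) = v*(-3 + 2*v²) (b(v) = (-3 + v² + v*v)*v = (-3 + v² + v²)*v = (-3 + 2*v²)*v = v*(-3 + 2*v²))
-b(l(-13, 5)) = -(-4*(-13)²)*(-3 + 2*(-4*(-13)²)²) = -(-4*169)*(-3 + 2*(-4*169)²) = -(-676)*(-3 + 2*(-676)²) = -(-676)*(-3 + 2*456976) = -(-676)*(-3 + 913952) = -(-676)*913949 = -1*(-617829524) = 617829524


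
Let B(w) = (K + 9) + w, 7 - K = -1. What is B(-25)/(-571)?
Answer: 8/571 ≈ 0.014011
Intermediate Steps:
K = 8 (K = 7 - 1*(-1) = 7 + 1 = 8)
B(w) = 17 + w (B(w) = (8 + 9) + w = 17 + w)
B(-25)/(-571) = (17 - 25)/(-571) = -8*(-1/571) = 8/571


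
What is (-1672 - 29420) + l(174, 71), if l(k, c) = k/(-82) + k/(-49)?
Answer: -62475225/2009 ≈ -31098.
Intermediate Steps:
l(k, c) = -131*k/4018 (l(k, c) = k*(-1/82) + k*(-1/49) = -k/82 - k/49 = -131*k/4018)
(-1672 - 29420) + l(174, 71) = (-1672 - 29420) - 131/4018*174 = -31092 - 11397/2009 = -62475225/2009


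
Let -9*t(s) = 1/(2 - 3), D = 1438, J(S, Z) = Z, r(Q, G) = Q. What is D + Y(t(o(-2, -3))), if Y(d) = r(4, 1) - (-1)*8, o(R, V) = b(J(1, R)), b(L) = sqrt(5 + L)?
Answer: 1450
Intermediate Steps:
o(R, V) = sqrt(5 + R)
t(s) = 1/9 (t(s) = -1/(9*(2 - 3)) = -1/9/(-1) = -1/9*(-1) = 1/9)
Y(d) = 12 (Y(d) = 4 - (-1)*8 = 4 - 1*(-8) = 4 + 8 = 12)
D + Y(t(o(-2, -3))) = 1438 + 12 = 1450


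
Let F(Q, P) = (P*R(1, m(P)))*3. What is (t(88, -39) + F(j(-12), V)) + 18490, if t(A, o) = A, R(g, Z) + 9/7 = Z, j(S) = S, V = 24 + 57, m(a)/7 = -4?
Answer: 80231/7 ≈ 11462.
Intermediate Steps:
m(a) = -28 (m(a) = 7*(-4) = -28)
V = 81
R(g, Z) = -9/7 + Z
F(Q, P) = -615*P/7 (F(Q, P) = (P*(-9/7 - 28))*3 = (P*(-205/7))*3 = -205*P/7*3 = -615*P/7)
(t(88, -39) + F(j(-12), V)) + 18490 = (88 - 615/7*81) + 18490 = (88 - 49815/7) + 18490 = -49199/7 + 18490 = 80231/7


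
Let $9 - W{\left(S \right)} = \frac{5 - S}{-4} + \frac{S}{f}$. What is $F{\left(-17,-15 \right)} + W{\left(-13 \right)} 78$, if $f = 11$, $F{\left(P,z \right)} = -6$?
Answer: $\frac{12531}{11} \approx 1139.2$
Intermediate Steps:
$W{\left(S \right)} = \frac{41}{4} - \frac{15 S}{44}$ ($W{\left(S \right)} = 9 - \left(\frac{5 - S}{-4} + \frac{S}{11}\right) = 9 - \left(\left(5 - S\right) \left(- \frac{1}{4}\right) + S \frac{1}{11}\right) = 9 - \left(\left(- \frac{5}{4} + \frac{S}{4}\right) + \frac{S}{11}\right) = 9 - \left(- \frac{5}{4} + \frac{15 S}{44}\right) = \frac{41}{4} - \frac{15 S}{44}$)
$F{\left(-17,-15 \right)} + W{\left(-13 \right)} 78 = -6 + \left(\frac{41}{4} - - \frac{195}{44}\right) 78 = -6 + \left(\frac{41}{4} + \frac{195}{44}\right) 78 = -6 + \frac{323}{22} \cdot 78 = -6 + \frac{12597}{11} = \frac{12531}{11}$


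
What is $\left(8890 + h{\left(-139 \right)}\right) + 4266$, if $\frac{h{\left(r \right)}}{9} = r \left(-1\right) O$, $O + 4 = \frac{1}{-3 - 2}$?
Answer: $\frac{39509}{5} \approx 7901.8$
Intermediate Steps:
$O = - \frac{21}{5}$ ($O = -4 + \frac{1}{-3 - 2} = -4 + \frac{1}{-5} = -4 - \frac{1}{5} = - \frac{21}{5} \approx -4.2$)
$h{\left(r \right)} = \frac{189 r}{5}$ ($h{\left(r \right)} = 9 r \left(-1\right) \left(- \frac{21}{5}\right) = 9 - r \left(- \frac{21}{5}\right) = 9 \frac{21 r}{5} = \frac{189 r}{5}$)
$\left(8890 + h{\left(-139 \right)}\right) + 4266 = \left(8890 + \frac{189}{5} \left(-139\right)\right) + 4266 = \left(8890 - \frac{26271}{5}\right) + 4266 = \frac{18179}{5} + 4266 = \frac{39509}{5}$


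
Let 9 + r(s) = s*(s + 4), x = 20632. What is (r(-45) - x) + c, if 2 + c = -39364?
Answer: -58162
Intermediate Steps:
c = -39366 (c = -2 - 39364 = -39366)
r(s) = -9 + s*(4 + s) (r(s) = -9 + s*(s + 4) = -9 + s*(4 + s))
(r(-45) - x) + c = ((-9 + (-45)² + 4*(-45)) - 1*20632) - 39366 = ((-9 + 2025 - 180) - 20632) - 39366 = (1836 - 20632) - 39366 = -18796 - 39366 = -58162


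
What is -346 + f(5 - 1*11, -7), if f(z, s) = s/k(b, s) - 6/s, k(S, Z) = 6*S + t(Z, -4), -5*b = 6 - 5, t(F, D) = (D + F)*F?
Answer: -915909/2653 ≈ -345.24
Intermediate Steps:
t(F, D) = F*(D + F)
b = -⅕ (b = -(6 - 5)/5 = -⅕*1 = -⅕ ≈ -0.20000)
k(S, Z) = 6*S + Z*(-4 + Z)
f(z, s) = -6/s + s/(-6/5 + s*(-4 + s)) (f(z, s) = s/(6*(-⅕) + s*(-4 + s)) - 6/s = s/(-6/5 + s*(-4 + s)) - 6/s = -6/s + s/(-6/5 + s*(-4 + s)))
-346 + f(5 - 1*11, -7) = -346 + (-6/(-7) - 7/(-6/5 - 7*(-4 - 7))) = -346 + (-6*(-⅐) - 7/(-6/5 - 7*(-11))) = -346 + (6/7 - 7/(-6/5 + 77)) = -346 + (6/7 - 7/379/5) = -346 + (6/7 - 7*5/379) = -346 + (6/7 - 35/379) = -346 + 2029/2653 = -915909/2653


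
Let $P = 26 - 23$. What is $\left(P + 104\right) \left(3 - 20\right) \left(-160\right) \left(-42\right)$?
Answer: $-12223680$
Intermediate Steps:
$P = 3$
$\left(P + 104\right) \left(3 - 20\right) \left(-160\right) \left(-42\right) = \left(3 + 104\right) \left(3 - 20\right) \left(-160\right) \left(-42\right) = 107 \left(-17\right) \left(-160\right) \left(-42\right) = \left(-1819\right) \left(-160\right) \left(-42\right) = 291040 \left(-42\right) = -12223680$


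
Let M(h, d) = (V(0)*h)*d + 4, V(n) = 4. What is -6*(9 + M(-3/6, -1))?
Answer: -90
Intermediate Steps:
M(h, d) = 4 + 4*d*h (M(h, d) = (4*h)*d + 4 = 4*d*h + 4 = 4 + 4*d*h)
-6*(9 + M(-3/6, -1)) = -6*(9 + (4 + 4*(-1)*(-3/6))) = -6*(9 + (4 + 4*(-1)*(-3*⅙))) = -6*(9 + (4 + 4*(-1)*(-½))) = -6*(9 + (4 + 2)) = -6*(9 + 6) = -6*15 = -90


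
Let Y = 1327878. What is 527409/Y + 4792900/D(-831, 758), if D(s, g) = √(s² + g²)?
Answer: 58601/147542 + 191716*√50605/10121 ≈ 4261.6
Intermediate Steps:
D(s, g) = √(g² + s²)
527409/Y + 4792900/D(-831, 758) = 527409/1327878 + 4792900/(√(758² + (-831)²)) = 527409*(1/1327878) + 4792900/(√(574564 + 690561)) = 58601/147542 + 4792900/(√1265125) = 58601/147542 + 4792900/((5*√50605)) = 58601/147542 + 4792900*(√50605/253025) = 58601/147542 + 191716*√50605/10121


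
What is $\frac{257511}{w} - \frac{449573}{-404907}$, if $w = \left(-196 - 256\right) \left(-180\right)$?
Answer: $\frac{16116863}{3769680} \approx 4.2754$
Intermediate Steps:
$w = 81360$ ($w = \left(-452\right) \left(-180\right) = 81360$)
$\frac{257511}{w} - \frac{449573}{-404907} = \frac{257511}{81360} - \frac{449573}{-404907} = 257511 \cdot \frac{1}{81360} - - \frac{463}{417} = \frac{85837}{27120} + \frac{463}{417} = \frac{16116863}{3769680}$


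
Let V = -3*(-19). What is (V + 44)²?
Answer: 10201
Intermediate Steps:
V = 57
(V + 44)² = (57 + 44)² = 101² = 10201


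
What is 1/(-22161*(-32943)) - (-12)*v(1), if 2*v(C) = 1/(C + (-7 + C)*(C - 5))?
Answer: 4380298963/18251245575 ≈ 0.24000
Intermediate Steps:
v(C) = 1/(2*(C + (-7 + C)*(-5 + C))) (v(C) = 1/(2*(C + (-7 + C)*(C - 5))) = 1/(2*(C + (-7 + C)*(-5 + C))))
1/(-22161*(-32943)) - (-12)*v(1) = 1/(-22161*(-32943)) - (-12)*1/(2*(35 + 1² - 11*1)) = -1/22161*(-1/32943) - (-12)*1/(2*(35 + 1 - 11)) = 1/730049823 - (-12)*(½)/25 = 1/730049823 - (-12)*(½)*(1/25) = 1/730049823 - (-12)/50 = 1/730049823 - 1*(-6/25) = 1/730049823 + 6/25 = 4380298963/18251245575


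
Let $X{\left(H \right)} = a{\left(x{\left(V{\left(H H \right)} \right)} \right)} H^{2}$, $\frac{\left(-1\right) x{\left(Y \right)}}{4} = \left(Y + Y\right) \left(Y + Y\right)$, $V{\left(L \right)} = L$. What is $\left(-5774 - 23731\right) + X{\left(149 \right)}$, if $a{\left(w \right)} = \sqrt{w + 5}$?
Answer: $-29505 + 22201 i \sqrt{7886150411} \approx -29505.0 + 1.9715 \cdot 10^{9} i$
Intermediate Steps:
$x{\left(Y \right)} = - 16 Y^{2}$ ($x{\left(Y \right)} = - 4 \left(Y + Y\right) \left(Y + Y\right) = - 4 \cdot 2 Y 2 Y = - 4 \cdot 4 Y^{2} = - 16 Y^{2}$)
$a{\left(w \right)} = \sqrt{5 + w}$
$X{\left(H \right)} = H^{2} \sqrt{5 - 16 H^{4}}$ ($X{\left(H \right)} = \sqrt{5 - 16 \left(H H\right)^{2}} H^{2} = \sqrt{5 - 16 \left(H^{2}\right)^{2}} H^{2} = \sqrt{5 - 16 H^{4}} H^{2} = H^{2} \sqrt{5 - 16 H^{4}}$)
$\left(-5774 - 23731\right) + X{\left(149 \right)} = \left(-5774 - 23731\right) + 149^{2} \sqrt{5 - 16 \cdot 149^{4}} = -29505 + 22201 \sqrt{5 - 7886150416} = -29505 + 22201 \sqrt{-7886150411} = -29505 + 22201 i \sqrt{7886150411}$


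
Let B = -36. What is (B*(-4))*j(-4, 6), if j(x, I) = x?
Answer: -576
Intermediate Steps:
(B*(-4))*j(-4, 6) = -36*(-4)*(-4) = 144*(-4) = -576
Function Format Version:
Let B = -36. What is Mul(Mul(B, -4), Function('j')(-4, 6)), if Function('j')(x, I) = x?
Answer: -576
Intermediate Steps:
Mul(Mul(B, -4), Function('j')(-4, 6)) = Mul(Mul(-36, -4), -4) = Mul(144, -4) = -576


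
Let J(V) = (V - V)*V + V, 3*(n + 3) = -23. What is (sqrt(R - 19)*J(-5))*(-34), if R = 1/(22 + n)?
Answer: 5*I*sqrt(21862) ≈ 739.29*I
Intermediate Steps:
n = -32/3 (n = -3 + (1/3)*(-23) = -3 - 23/3 = -32/3 ≈ -10.667)
J(V) = V (J(V) = 0*V + V = 0 + V = V)
R = 3/34 (R = 1/(22 - 32/3) = 1/(34/3) = 3/34 ≈ 0.088235)
(sqrt(R - 19)*J(-5))*(-34) = (sqrt(3/34 - 19)*(-5))*(-34) = (sqrt(-643/34)*(-5))*(-34) = ((I*sqrt(21862)/34)*(-5))*(-34) = -5*I*sqrt(21862)/34*(-34) = 5*I*sqrt(21862)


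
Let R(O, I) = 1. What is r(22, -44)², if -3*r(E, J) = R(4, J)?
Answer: ⅑ ≈ 0.11111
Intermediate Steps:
r(E, J) = -⅓ (r(E, J) = -⅓*1 = -⅓)
r(22, -44)² = (-⅓)² = ⅑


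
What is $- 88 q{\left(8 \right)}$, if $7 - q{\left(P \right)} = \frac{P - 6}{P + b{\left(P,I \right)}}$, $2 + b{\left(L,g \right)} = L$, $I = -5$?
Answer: $- \frac{4224}{7} \approx -603.43$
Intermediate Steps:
$b{\left(L,g \right)} = -2 + L$
$q{\left(P \right)} = 7 - \frac{-6 + P}{-2 + 2 P}$ ($q{\left(P \right)} = 7 - \frac{P - 6}{P + \left(-2 + P\right)} = 7 - \frac{-6 + P}{-2 + 2 P}$)
$- 88 q{\left(8 \right)} = - 88 \frac{-8 + 13 \cdot 8}{2 \left(-1 + 8\right)} = - 88 \frac{-8 + 104}{2 \cdot 7} = - 88 \cdot \frac{1}{2} \cdot \frac{1}{7} \cdot 96 = \left(-88\right) \frac{48}{7} = - \frac{4224}{7}$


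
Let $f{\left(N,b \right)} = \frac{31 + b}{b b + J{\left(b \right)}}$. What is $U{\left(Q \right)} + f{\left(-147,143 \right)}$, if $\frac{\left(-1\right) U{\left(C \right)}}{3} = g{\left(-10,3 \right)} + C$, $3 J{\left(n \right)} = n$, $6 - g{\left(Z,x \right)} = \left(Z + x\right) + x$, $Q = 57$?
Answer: $- \frac{6179484}{30745} \approx -200.99$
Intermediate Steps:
$g{\left(Z,x \right)} = 6 - Z - 2 x$ ($g{\left(Z,x \right)} = 6 - \left(\left(Z + x\right) + x\right) = 6 - \left(Z + 2 x\right) = 6 - Z - 2 x$)
$J{\left(n \right)} = \frac{n}{3}$
$U{\left(C \right)} = -30 - 3 C$ ($U{\left(C \right)} = - 3 \left(\left(6 - -10 - 6\right) + C\right) = - 3 \left(\left(6 + 10 - 6\right) + C\right) = - 3 \left(10 + C\right) = -30 - 3 C$)
$f{\left(N,b \right)} = \frac{31 + b}{b^{2} + \frac{b}{3}}$ ($f{\left(N,b \right)} = \frac{31 + b}{b b + \frac{b}{3}} = \frac{31 + b}{b^{2} + \frac{b}{3}}$)
$U{\left(Q \right)} + f{\left(-147,143 \right)} = \left(-30 - 171\right) + \frac{3 \left(31 + 143\right)}{143 \left(1 + 3 \cdot 143\right)} = \left(-30 - 171\right) + 3 \cdot \frac{1}{143} \frac{1}{1 + 429} \cdot 174 = -201 + 3 \cdot \frac{1}{143} \cdot \frac{1}{430} \cdot 174 = -201 + \frac{261}{30745} = - \frac{6179484}{30745}$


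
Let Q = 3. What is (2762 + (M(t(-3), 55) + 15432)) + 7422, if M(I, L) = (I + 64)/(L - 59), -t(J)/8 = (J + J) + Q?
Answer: 25594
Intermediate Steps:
t(J) = -24 - 16*J (t(J) = -8*((J + J) + 3) = -8*(2*J + 3) = -8*(3 + 2*J) = -24 - 16*J)
M(I, L) = (64 + I)/(-59 + L)
(2762 + (M(t(-3), 55) + 15432)) + 7422 = (2762 + ((64 + (-24 - 16*(-3)))/(-59 + 55) + 15432)) + 7422 = (2762 + ((64 + (-24 + 48))/(-4) + 15432)) + 7422 = (2762 + (-(64 + 24)/4 + 15432)) + 7422 = (2762 + (-¼*88 + 15432)) + 7422 = (2762 + (-22 + 15432)) + 7422 = (2762 + 15410) + 7422 = 18172 + 7422 = 25594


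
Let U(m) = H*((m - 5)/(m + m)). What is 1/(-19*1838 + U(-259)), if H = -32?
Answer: -259/9049022 ≈ -2.8622e-5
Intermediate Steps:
U(m) = -16*(-5 + m)/m (U(m) = -32*(m - 5)/(m + m) = -32*(-5 + m)/(2*m) = -32*(-5 + m)*1/(2*m) = -16*(-5 + m)/m)
1/(-19*1838 + U(-259)) = 1/(-19*1838 + (-16 + 80/(-259))) = 1/(-34922 + (-16 + 80*(-1/259))) = 1/(-34922 + (-16 - 80/259)) = 1/(-34922 - 4224/259) = 1/(-9049022/259) = -259/9049022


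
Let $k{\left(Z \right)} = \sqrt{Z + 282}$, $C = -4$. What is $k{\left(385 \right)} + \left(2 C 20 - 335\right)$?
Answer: $-495 + \sqrt{667} \approx -469.17$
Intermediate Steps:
$k{\left(Z \right)} = \sqrt{282 + Z}$
$k{\left(385 \right)} + \left(2 C 20 - 335\right) = \sqrt{282 + 385} - \left(335 - 2 \left(-4\right) 20\right) = \sqrt{667} - 495 = -495 + \sqrt{667}$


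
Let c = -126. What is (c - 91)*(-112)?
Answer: 24304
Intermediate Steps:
(c - 91)*(-112) = (-126 - 91)*(-112) = -217*(-112) = 24304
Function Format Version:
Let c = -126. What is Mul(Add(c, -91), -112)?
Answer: 24304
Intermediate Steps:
Mul(Add(c, -91), -112) = Mul(Add(-126, -91), -112) = Mul(-217, -112) = 24304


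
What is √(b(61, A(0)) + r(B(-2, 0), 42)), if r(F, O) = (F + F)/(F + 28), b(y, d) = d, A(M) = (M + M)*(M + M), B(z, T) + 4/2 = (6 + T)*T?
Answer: I*√26/13 ≈ 0.39223*I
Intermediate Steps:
B(z, T) = -2 + T*(6 + T) (B(z, T) = -2 + (6 + T)*T = -2 + T*(6 + T))
A(M) = 4*M² (A(M) = (2*M)*(2*M) = 4*M²)
r(F, O) = 2*F/(28 + F) (r(F, O) = (2*F)/(28 + F) = 2*F/(28 + F))
√(b(61, A(0)) + r(B(-2, 0), 42)) = √(4*0² + 2*(-2 + 0² + 6*0)/(28 + (-2 + 0² + 6*0))) = √(4*0 + 2*(-2 + 0 + 0)/(28 + (-2 + 0 + 0))) = √(0 + 2*(-2)/(28 - 2)) = √(0 + 2*(-2)/26) = √(0 + 2*(-2)*(1/26)) = √(0 - 2/13) = √(-2/13) = I*√26/13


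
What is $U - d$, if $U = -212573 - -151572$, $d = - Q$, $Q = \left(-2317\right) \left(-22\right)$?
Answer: $-10027$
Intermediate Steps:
$Q = 50974$
$d = -50974$ ($d = \left(-1\right) 50974 = -50974$)
$U = -61001$ ($U = -212573 + 151572 = -61001$)
$U - d = -61001 - -50974 = -61001 + 50974 = -10027$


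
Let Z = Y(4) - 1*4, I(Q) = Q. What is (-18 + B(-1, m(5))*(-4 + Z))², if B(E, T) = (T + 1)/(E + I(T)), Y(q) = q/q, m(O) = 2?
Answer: 1521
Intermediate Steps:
Y(q) = 1
B(E, T) = (1 + T)/(E + T) (B(E, T) = (T + 1)/(E + T) = (1 + T)/(E + T))
Z = -3 (Z = 1 - 1*4 = 1 - 4 = -3)
(-18 + B(-1, m(5))*(-4 + Z))² = (-18 + ((1 + 2)/(-1 + 2))*(-4 - 3))² = (-18 + (3/1)*(-7))² = (-18 + (1*3)*(-7))² = (-18 + 3*(-7))² = (-18 - 21)² = (-39)² = 1521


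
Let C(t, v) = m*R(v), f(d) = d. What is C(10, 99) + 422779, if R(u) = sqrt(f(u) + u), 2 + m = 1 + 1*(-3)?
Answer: 422779 - 12*sqrt(22) ≈ 4.2272e+5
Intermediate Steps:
m = -4 (m = -2 + (1 + 1*(-3)) = -2 + (1 - 3) = -2 - 2 = -4)
R(u) = sqrt(2)*sqrt(u) (R(u) = sqrt(u + u) = sqrt(2*u) = sqrt(2)*sqrt(u))
C(t, v) = -4*sqrt(2)*sqrt(v)
C(10, 99) + 422779 = -4*sqrt(2)*sqrt(99) + 422779 = -4*sqrt(2)*3*sqrt(11) + 422779 = -12*sqrt(22) + 422779 = 422779 - 12*sqrt(22)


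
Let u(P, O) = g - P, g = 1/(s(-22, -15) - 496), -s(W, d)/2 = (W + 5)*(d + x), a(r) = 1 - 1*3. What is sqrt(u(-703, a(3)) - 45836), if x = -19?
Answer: 3*I*sqrt(3421462569)/826 ≈ 212.45*I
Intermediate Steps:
a(r) = -2 (a(r) = 1 - 3 = -2)
s(W, d) = -2*(-19 + d)*(5 + W) (s(W, d) = -2*(W + 5)*(d - 19) = -2*(5 + W)*(-19 + d) = -2*(-19 + d)*(5 + W))
g = -1/1652 (g = 1/((190 - 10*(-15) + 38*(-22) - 2*(-22)*(-15)) - 496) = 1/((190 + 150 - 836 - 660) - 496) = 1/(-1156 - 496) = 1/(-1652) = -1/1652 ≈ -0.00060533)
u(P, O) = -1/1652 - P
sqrt(u(-703, a(3)) - 45836) = sqrt((-1/1652 - 1*(-703)) - 45836) = sqrt((-1/1652 + 703) - 45836) = sqrt(1161355/1652 - 45836) = sqrt(-74559717/1652) = 3*I*sqrt(3421462569)/826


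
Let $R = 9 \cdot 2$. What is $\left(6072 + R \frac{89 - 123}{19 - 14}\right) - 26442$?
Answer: $- \frac{102462}{5} \approx -20492.0$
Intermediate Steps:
$R = 18$
$\left(6072 + R \frac{89 - 123}{19 - 14}\right) - 26442 = \left(6072 + 18 \frac{89 - 123}{19 - 14}\right) - 26442 = \left(6072 + 18 \left(- \frac{34}{5}\right)\right) - 26442 = \left(6072 - \frac{612}{5}\right) - 26442 = \frac{29748}{5} - 26442 = - \frac{102462}{5}$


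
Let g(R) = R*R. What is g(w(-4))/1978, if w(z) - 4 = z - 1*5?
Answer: 25/1978 ≈ 0.012639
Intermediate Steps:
w(z) = -1 + z (w(z) = 4 + (z - 1*5) = 4 + (z - 5) = 4 + (-5 + z) = -1 + z)
g(R) = R**2
g(w(-4))/1978 = (-1 - 4)**2/1978 = (-5)**2*(1/1978) = 25*(1/1978) = 25/1978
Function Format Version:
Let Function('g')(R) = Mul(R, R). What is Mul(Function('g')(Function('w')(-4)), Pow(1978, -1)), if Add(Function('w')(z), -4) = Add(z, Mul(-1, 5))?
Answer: Rational(25, 1978) ≈ 0.012639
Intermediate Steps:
Function('w')(z) = Add(-1, z) (Function('w')(z) = Add(4, Add(z, Mul(-1, 5))) = Add(4, Add(z, -5)) = Add(4, Add(-5, z)) = Add(-1, z))
Function('g')(R) = Pow(R, 2)
Mul(Function('g')(Function('w')(-4)), Pow(1978, -1)) = Mul(Pow(Add(-1, -4), 2), Pow(1978, -1)) = Mul(Pow(-5, 2), Rational(1, 1978)) = Mul(25, Rational(1, 1978)) = Rational(25, 1978)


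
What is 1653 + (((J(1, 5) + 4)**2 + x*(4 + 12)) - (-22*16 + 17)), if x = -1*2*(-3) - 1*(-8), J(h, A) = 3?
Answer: 2261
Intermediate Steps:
x = 14 (x = -2*(-3) + 8 = 6 + 8 = 14)
1653 + (((J(1, 5) + 4)**2 + x*(4 + 12)) - (-22*16 + 17)) = 1653 + (((3 + 4)**2 + 14*(4 + 12)) - (-22*16 + 17)) = 1653 + ((7**2 + 14*16) - (-352 + 17)) = 1653 + ((49 + 224) - 1*(-335)) = 1653 + (273 + 335) = 1653 + 608 = 2261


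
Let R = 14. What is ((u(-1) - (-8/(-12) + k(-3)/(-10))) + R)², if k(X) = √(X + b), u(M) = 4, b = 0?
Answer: 270373/900 + 52*I*√3/15 ≈ 300.41 + 6.0044*I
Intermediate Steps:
k(X) = √X (k(X) = √(X + 0) = √X)
((u(-1) - (-8/(-12) + k(-3)/(-10))) + R)² = ((4 - (-8/(-12) + √(-3)/(-10))) + 14)² = ((4 - (-8*(-1/12) + (I*√3)*(-⅒))) + 14)² = ((4 - (⅔ - I*√3/10)) + 14)² = ((4 + (-⅔ + I*√3/10)) + 14)² = ((10/3 + I*√3/10) + 14)² = (52/3 + I*√3/10)²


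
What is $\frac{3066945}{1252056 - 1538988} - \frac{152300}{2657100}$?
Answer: $- \frac{27309597677}{2541356724} \approx -10.746$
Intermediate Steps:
$\frac{3066945}{1252056 - 1538988} - \frac{152300}{2657100} = \frac{3066945}{1252056 - 1538988} - \frac{1523}{26571} = \frac{3066945}{-286932} - \frac{1523}{26571} = 3066945 \left(- \frac{1}{286932}\right) - \frac{1523}{26571} = - \frac{1022315}{95644} - \frac{1523}{26571} = - \frac{27309597677}{2541356724}$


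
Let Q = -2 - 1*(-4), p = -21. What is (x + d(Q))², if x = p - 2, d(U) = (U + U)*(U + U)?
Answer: 49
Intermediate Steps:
Q = 2 (Q = -2 + 4 = 2)
d(U) = 4*U² (d(U) = (2*U)*(2*U) = 4*U²)
x = -23 (x = -21 - 2 = -23)
(x + d(Q))² = (-23 + 4*2²)² = (-23 + 4*4)² = (-23 + 16)² = (-7)² = 49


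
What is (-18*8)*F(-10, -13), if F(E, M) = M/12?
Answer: 156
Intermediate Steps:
F(E, M) = M/12 (F(E, M) = M*(1/12) = M/12)
(-18*8)*F(-10, -13) = (-18*8)*((1/12)*(-13)) = -144*(-13/12) = 156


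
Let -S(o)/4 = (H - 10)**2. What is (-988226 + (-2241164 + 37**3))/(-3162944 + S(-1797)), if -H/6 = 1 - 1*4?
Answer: 1059579/1054400 ≈ 1.0049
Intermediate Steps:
H = 18 (H = -6*(1 - 1*4) = -6*(1 - 4) = -6*(-3) = 18)
S(o) = -256 (S(o) = -4*(18 - 10)**2 = -4*8**2 = -4*64 = -256)
(-988226 + (-2241164 + 37**3))/(-3162944 + S(-1797)) = (-988226 + (-2241164 + 37**3))/(-3162944 - 256) = (-988226 + (-2241164 + 50653))/(-3163200) = (-988226 - 2190511)*(-1/3163200) = -3178737*(-1/3163200) = 1059579/1054400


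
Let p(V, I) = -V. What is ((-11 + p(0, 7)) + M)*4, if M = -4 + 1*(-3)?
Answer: -72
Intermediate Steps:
M = -7 (M = -4 - 3 = -7)
((-11 + p(0, 7)) + M)*4 = ((-11 - 1*0) - 7)*4 = ((-11 + 0) - 7)*4 = (-11 - 7)*4 = -18*4 = -72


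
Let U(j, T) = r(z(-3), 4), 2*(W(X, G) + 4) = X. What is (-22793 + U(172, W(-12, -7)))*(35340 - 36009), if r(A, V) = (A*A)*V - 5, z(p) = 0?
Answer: 15251862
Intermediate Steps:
r(A, V) = -5 + V*A² (r(A, V) = A²*V - 5 = V*A² - 5 = -5 + V*A²)
W(X, G) = -4 + X/2
U(j, T) = -5 (U(j, T) = -5 + 4*0² = -5 + 4*0 = -5 + 0 = -5)
(-22793 + U(172, W(-12, -7)))*(35340 - 36009) = (-22793 - 5)*(35340 - 36009) = -22798*(-669) = 15251862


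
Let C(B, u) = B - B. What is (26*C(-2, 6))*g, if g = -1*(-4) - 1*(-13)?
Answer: 0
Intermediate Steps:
C(B, u) = 0
g = 17 (g = 4 + 13 = 17)
(26*C(-2, 6))*g = (26*0)*17 = 0*17 = 0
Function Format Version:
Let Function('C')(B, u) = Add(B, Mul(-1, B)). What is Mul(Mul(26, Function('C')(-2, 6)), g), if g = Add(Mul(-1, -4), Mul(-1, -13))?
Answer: 0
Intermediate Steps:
Function('C')(B, u) = 0
g = 17 (g = Add(4, 13) = 17)
Mul(Mul(26, Function('C')(-2, 6)), g) = Mul(Mul(26, 0), 17) = Mul(0, 17) = 0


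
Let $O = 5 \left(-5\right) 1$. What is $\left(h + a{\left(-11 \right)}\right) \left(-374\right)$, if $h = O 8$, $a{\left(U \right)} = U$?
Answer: $78914$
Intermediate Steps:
$O = -25$ ($O = \left(-25\right) 1 = -25$)
$h = -200$ ($h = \left(-25\right) 8 = -200$)
$\left(h + a{\left(-11 \right)}\right) \left(-374\right) = \left(-200 - 11\right) \left(-374\right) = \left(-211\right) \left(-374\right) = 78914$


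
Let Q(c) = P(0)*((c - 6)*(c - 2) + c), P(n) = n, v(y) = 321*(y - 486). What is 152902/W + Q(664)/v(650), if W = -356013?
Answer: -152902/356013 ≈ -0.42948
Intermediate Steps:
v(y) = -156006 + 321*y (v(y) = 321*(-486 + y) = -156006 + 321*y)
Q(c) = 0 (Q(c) = 0*((c - 6)*(c - 2) + c) = 0*((-6 + c)*(-2 + c) + c) = 0*(c + (-6 + c)*(-2 + c)) = 0)
152902/W + Q(664)/v(650) = 152902/(-356013) + 0/(-156006 + 321*650) = 152902*(-1/356013) + 0/(-156006 + 208650) = -152902/356013 + 0/52644 = -152902/356013 + 0*(1/52644) = -152902/356013 + 0 = -152902/356013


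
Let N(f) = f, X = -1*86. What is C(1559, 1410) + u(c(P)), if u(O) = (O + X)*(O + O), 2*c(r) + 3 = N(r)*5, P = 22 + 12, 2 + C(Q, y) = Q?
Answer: 2279/2 ≈ 1139.5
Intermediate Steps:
X = -86
C(Q, y) = -2 + Q
P = 34
c(r) = -3/2 + 5*r/2 (c(r) = -3/2 + (r*5)/2 = -3/2 + (5*r)/2 = -3/2 + 5*r/2)
u(O) = 2*O*(-86 + O) (u(O) = (O - 86)*(O + O) = (-86 + O)*(2*O) = 2*O*(-86 + O))
C(1559, 1410) + u(c(P)) = (-2 + 1559) + 2*(-3/2 + (5/2)*34)*(-86 + (-3/2 + (5/2)*34)) = 1557 + 2*(-3/2 + 85)*(-86 + (-3/2 + 85)) = 1557 + 2*(167/2)*(-86 + 167/2) = 1557 + 2*(167/2)*(-5/2) = 1557 - 835/2 = 2279/2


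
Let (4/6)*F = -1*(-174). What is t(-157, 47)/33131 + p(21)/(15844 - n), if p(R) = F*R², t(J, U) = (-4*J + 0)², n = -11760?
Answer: 14699987167/914548124 ≈ 16.073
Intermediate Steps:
F = 261 (F = 3*(-1*(-174))/2 = (3/2)*174 = 261)
t(J, U) = 16*J² (t(J, U) = (-4*J)² = 16*J²)
p(R) = 261*R²
t(-157, 47)/33131 + p(21)/(15844 - n) = (16*(-157)²)/33131 + (261*21²)/(15844 - 1*(-11760)) = (16*24649)*(1/33131) + (261*441)/(15844 + 11760) = 394384*(1/33131) + 115101/27604 = 394384/33131 + 115101*(1/27604) = 394384/33131 + 115101/27604 = 14699987167/914548124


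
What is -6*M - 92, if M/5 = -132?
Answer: 3868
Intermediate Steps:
M = -660 (M = 5*(-132) = -660)
-6*M - 92 = -6*(-660) - 92 = 3960 - 92 = 3868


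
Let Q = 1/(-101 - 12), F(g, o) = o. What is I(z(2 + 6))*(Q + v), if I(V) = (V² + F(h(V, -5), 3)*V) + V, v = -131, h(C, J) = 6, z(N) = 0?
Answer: 0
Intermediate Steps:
Q = -1/113 (Q = 1/(-113) = -1/113 ≈ -0.0088496)
I(V) = V² + 4*V (I(V) = (V² + 3*V) + V = V² + 4*V)
I(z(2 + 6))*(Q + v) = (0*(4 + 0))*(-1/113 - 131) = (0*4)*(-14804/113) = 0*(-14804/113) = 0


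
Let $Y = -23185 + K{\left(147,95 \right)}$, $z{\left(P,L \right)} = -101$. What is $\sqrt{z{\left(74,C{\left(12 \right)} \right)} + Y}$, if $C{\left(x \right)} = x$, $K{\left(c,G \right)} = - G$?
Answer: $i \sqrt{23381} \approx 152.91 i$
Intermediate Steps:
$Y = -23280$ ($Y = -23185 - 95 = -23280$)
$\sqrt{z{\left(74,C{\left(12 \right)} \right)} + Y} = \sqrt{-101 - 23280} = \sqrt{-23381} = i \sqrt{23381}$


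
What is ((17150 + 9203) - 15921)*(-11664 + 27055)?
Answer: 160558912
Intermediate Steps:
((17150 + 9203) - 15921)*(-11664 + 27055) = (26353 - 15921)*15391 = 10432*15391 = 160558912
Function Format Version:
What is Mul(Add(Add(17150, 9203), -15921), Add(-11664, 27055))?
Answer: 160558912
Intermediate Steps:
Mul(Add(Add(17150, 9203), -15921), Add(-11664, 27055)) = Mul(Add(26353, -15921), 15391) = Mul(10432, 15391) = 160558912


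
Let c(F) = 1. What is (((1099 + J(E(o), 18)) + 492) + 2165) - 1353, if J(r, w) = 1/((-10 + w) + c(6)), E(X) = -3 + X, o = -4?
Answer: 21628/9 ≈ 2403.1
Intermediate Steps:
J(r, w) = 1/(-9 + w) (J(r, w) = 1/((-10 + w) + 1) = 1/(-9 + w))
(((1099 + J(E(o), 18)) + 492) + 2165) - 1353 = (((1099 + 1/(-9 + 18)) + 492) + 2165) - 1353 = (((1099 + 1/9) + 492) + 2165) - 1353 = (((1099 + ⅑) + 492) + 2165) - 1353 = ((9892/9 + 492) + 2165) - 1353 = (14320/9 + 2165) - 1353 = 33805/9 - 1353 = 21628/9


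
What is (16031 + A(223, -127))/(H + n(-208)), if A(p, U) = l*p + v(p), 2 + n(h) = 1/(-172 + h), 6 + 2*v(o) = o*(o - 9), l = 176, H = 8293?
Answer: 10024020/1050193 ≈ 9.5449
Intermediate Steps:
v(o) = -3 + o*(-9 + o)/2 (v(o) = -3 + (o*(o - 9))/2 = -3 + (o*(-9 + o))/2 = -3 + o*(-9 + o)/2)
n(h) = -2 + 1/(-172 + h)
A(p, U) = -3 + p²/2 + 343*p/2 (A(p, U) = 176*p + (-3 + p²/2 - 9*p/2) = -3 + p²/2 + 343*p/2)
(16031 + A(223, -127))/(H + n(-208)) = (16031 + (-3 + (½)*223² + (343/2)*223))/(8293 + (345 - 2*(-208))/(-172 - 208)) = (16031 + (-3 + (½)*49729 + 76489/2))/(8293 + (345 + 416)/(-380)) = (16031 + (-3 + 49729/2 + 76489/2))/(8293 - 1/380*761) = (16031 + 63106)/(8293 - 761/380) = 79137/(3150579/380) = 79137*(380/3150579) = 10024020/1050193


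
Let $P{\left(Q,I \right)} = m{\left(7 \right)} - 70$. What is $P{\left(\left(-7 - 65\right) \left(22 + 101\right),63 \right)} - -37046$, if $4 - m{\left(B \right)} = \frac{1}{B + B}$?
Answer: $\frac{517719}{14} \approx 36980.0$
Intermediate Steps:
$m{\left(B \right)} = 4 - \frac{1}{2 B}$ ($m{\left(B \right)} = 4 - \frac{1}{B + B} = 4 - \frac{1}{2 B}$)
$P{\left(Q,I \right)} = - \frac{925}{14}$ ($P{\left(Q,I \right)} = \left(4 - \frac{1}{2 \cdot 7}\right) - 70 = \left(4 - \frac{1}{14}\right) - 70 = \frac{55}{14} - 70 = - \frac{925}{14}$)
$P{\left(\left(-7 - 65\right) \left(22 + 101\right),63 \right)} - -37046 = - \frac{925}{14} - -37046 = - \frac{925}{14} + 37046 = \frac{517719}{14}$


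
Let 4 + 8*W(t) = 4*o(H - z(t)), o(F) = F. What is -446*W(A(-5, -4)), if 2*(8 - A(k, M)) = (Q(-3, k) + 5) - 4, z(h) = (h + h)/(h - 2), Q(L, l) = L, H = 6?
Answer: -3791/7 ≈ -541.57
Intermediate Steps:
z(h) = 2*h/(-2 + h) (z(h) = (2*h)/(-2 + h) = 2*h/(-2 + h))
A(k, M) = 9 (A(k, M) = 8 - ((-3 + 5) - 4)/2 = 8 - (2 - 4)/2 = 8 - ½*(-2) = 8 + 1 = 9)
W(t) = 5/2 - t/(-2 + t) (W(t) = -½ + (4*(6 - 2*t/(-2 + t)))/8 = -½ + (24 - 8*t/(-2 + t))/8 = -½ + (3 - t/(-2 + t)) = 5/2 - t/(-2 + t))
-446*W(A(-5, -4)) = -223*(-10 + 3*9)/(-2 + 9) = -223*(-10 + 27)/7 = -223*17/7 = -446*17/14 = -3791/7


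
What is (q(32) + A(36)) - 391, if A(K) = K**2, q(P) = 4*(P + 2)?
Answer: 1041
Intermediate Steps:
q(P) = 8 + 4*P (q(P) = 4*(2 + P) = 8 + 4*P)
(q(32) + A(36)) - 391 = ((8 + 4*32) + 36**2) - 391 = ((8 + 128) + 1296) - 391 = (136 + 1296) - 391 = 1432 - 391 = 1041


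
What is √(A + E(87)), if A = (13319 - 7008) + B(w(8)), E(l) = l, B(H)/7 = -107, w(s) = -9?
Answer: √5649 ≈ 75.160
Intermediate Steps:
B(H) = -749 (B(H) = 7*(-107) = -749)
A = 5562 (A = (13319 - 7008) - 749 = 6311 - 749 = 5562)
√(A + E(87)) = √(5562 + 87) = √5649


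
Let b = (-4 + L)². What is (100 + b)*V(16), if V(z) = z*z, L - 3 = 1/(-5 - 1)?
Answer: 233536/9 ≈ 25948.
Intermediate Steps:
L = 17/6 (L = 3 + 1/(-5 - 1) = 3 + 1/(-6) = 3 - ⅙ = 17/6 ≈ 2.8333)
b = 49/36 (b = (-4 + 17/6)² = (-7/6)² = 49/36 ≈ 1.3611)
V(z) = z²
(100 + b)*V(16) = (100 + 49/36)*16² = (3649/36)*256 = 233536/9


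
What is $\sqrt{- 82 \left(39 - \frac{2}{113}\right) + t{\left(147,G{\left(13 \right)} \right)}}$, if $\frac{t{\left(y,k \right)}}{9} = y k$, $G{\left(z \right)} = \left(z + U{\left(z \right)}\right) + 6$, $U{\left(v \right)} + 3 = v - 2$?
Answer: $\frac{\sqrt{415304719}}{113} \approx 180.35$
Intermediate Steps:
$U{\left(v \right)} = -5 + v$ ($U{\left(v \right)} = -3 + \left(v - 2\right) = -3 + \left(-2 + v\right) = -5 + v$)
$G{\left(z \right)} = 1 + 2 z$ ($G{\left(z \right)} = \left(z + \left(-5 + z\right)\right) + 6 = \left(-5 + 2 z\right) + 6 = 1 + 2 z$)
$t{\left(y,k \right)} = 9 k y$ ($t{\left(y,k \right)} = 9 y k = 9 k y$)
$\sqrt{- 82 \left(39 - \frac{2}{113}\right) + t{\left(147,G{\left(13 \right)} \right)}} = \sqrt{- 82 \left(39 - \frac{2}{113}\right) + 9 \left(1 + 2 \cdot 13\right) 147} = \sqrt{- 82 \left(39 - \frac{2}{113}\right) + 9 \left(1 + 26\right) 147} = \sqrt{- 82 \left(39 - \frac{2}{113}\right) + 9 \cdot 27 \cdot 147} = \sqrt{\left(-82\right) \frac{4405}{113} + 35721} = \sqrt{- \frac{361210}{113} + 35721} = \sqrt{\frac{3675263}{113}} = \frac{\sqrt{415304719}}{113}$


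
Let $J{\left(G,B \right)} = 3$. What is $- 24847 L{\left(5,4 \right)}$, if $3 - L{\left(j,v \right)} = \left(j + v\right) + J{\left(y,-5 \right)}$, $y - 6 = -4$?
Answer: $223623$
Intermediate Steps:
$y = 2$ ($y = 6 - 4 = 2$)
$L{\left(j,v \right)} = - j - v$ ($L{\left(j,v \right)} = 3 - \left(\left(j + v\right) + 3\right) = 3 - \left(3 + j + v\right) = - j - v$)
$- 24847 L{\left(5,4 \right)} = - 24847 \left(\left(-1\right) 5 - 4\right) = - 24847 \left(-5 - 4\right) = \left(-24847\right) \left(-9\right) = 223623$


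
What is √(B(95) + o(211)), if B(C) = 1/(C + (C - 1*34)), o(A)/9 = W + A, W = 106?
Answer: √17357691/78 ≈ 53.414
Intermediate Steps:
o(A) = 954 + 9*A (o(A) = 9*(106 + A) = 954 + 9*A)
B(C) = 1/(-34 + 2*C) (B(C) = 1/(C + (C - 34)) = 1/(C + (-34 + C)) = 1/(-34 + 2*C))
√(B(95) + o(211)) = √(1/(2*(-17 + 95)) + (954 + 9*211)) = √((½)/78 + (954 + 1899)) = √((½)*(1/78) + 2853) = √(1/156 + 2853) = √(445069/156) = √17357691/78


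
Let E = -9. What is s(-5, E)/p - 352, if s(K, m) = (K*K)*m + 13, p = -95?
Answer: -33228/95 ≈ -349.77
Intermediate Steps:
s(K, m) = 13 + m*K² (s(K, m) = K²*m + 13 = m*K² + 13 = 13 + m*K²)
s(-5, E)/p - 352 = (13 - 9*(-5)²)/(-95) - 352 = (13 - 9*25)*(-1/95) - 352 = (13 - 225)*(-1/95) - 352 = -212*(-1/95) - 352 = 212/95 - 352 = -33228/95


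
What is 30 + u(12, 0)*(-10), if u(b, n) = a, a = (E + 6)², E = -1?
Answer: -220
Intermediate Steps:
a = 25 (a = (-1 + 6)² = 5² = 25)
u(b, n) = 25
30 + u(12, 0)*(-10) = 30 + 25*(-10) = 30 - 250 = -220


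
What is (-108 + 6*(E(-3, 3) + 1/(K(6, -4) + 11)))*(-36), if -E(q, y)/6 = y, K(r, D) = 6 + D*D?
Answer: 85464/11 ≈ 7769.5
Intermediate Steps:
K(r, D) = 6 + D**2
E(q, y) = -6*y
(-108 + 6*(E(-3, 3) + 1/(K(6, -4) + 11)))*(-36) = (-108 + 6*(-6*3 + 1/((6 + (-4)**2) + 11)))*(-36) = (-108 + 6*(-18 + 1/((6 + 16) + 11)))*(-36) = (-108 + 6*(-18 + 1/(22 + 11)))*(-36) = (-108 + 6*(-18 + 1/33))*(-36) = (-108 + 6*(-593/33))*(-36) = (-108 - 1186/11)*(-36) = -2374/11*(-36) = 85464/11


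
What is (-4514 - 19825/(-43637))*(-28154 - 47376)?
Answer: 14876206999290/43637 ≈ 3.4091e+8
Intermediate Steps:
(-4514 - 19825/(-43637))*(-28154 - 47376) = (-4514 - 19825*(-1/43637))*(-75530) = (-4514 + 19825/43637)*(-75530) = -196957593/43637*(-75530) = 14876206999290/43637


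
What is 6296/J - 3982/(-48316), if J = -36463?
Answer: -79500935/880873154 ≈ -0.090252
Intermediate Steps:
6296/J - 3982/(-48316) = 6296/(-36463) - 3982/(-48316) = 6296*(-1/36463) - 3982*(-1/48316) = -6296/36463 + 1991/24158 = -79500935/880873154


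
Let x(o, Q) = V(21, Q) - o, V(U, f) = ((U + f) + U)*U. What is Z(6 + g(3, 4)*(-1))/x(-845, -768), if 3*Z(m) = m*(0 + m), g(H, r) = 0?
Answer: -12/14401 ≈ -0.00083328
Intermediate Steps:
V(U, f) = U*(f + 2*U) (V(U, f) = (f + 2*U)*U = U*(f + 2*U))
x(o, Q) = 882 - o + 21*Q (x(o, Q) = 21*(Q + 2*21) - o = 21*(Q + 42) - o = 21*(42 + Q) - o = (882 + 21*Q) - o = 882 - o + 21*Q)
Z(m) = m²/3 (Z(m) = (m*(0 + m))/3 = (m*m)/3 = m²/3)
Z(6 + g(3, 4)*(-1))/x(-845, -768) = ((6 + 0*(-1))²/3)/(882 - 1*(-845) + 21*(-768)) = ((6 + 0)²/3)/(882 + 845 - 16128) = ((⅓)*6²)/(-14401) = ((⅓)*36)*(-1/14401) = 12*(-1/14401) = -12/14401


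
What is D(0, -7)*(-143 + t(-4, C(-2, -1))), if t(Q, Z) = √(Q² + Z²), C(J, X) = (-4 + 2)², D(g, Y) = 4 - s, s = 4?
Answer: 0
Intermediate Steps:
D(g, Y) = 0 (D(g, Y) = 4 - 1*4 = 4 - 4 = 0)
C(J, X) = 4 (C(J, X) = (-2)² = 4)
D(0, -7)*(-143 + t(-4, C(-2, -1))) = 0*(-143 + √((-4)² + 4²)) = 0*(-143 + √(16 + 16)) = 0*(-143 + √32) = 0*(-143 + 4*√2) = 0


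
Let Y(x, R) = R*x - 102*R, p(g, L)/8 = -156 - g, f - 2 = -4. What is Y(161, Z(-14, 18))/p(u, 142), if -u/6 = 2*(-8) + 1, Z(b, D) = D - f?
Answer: -295/492 ≈ -0.59959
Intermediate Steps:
f = -2 (f = 2 - 4 = -2)
Z(b, D) = 2 + D (Z(b, D) = D - 1*(-2) = D + 2 = 2 + D)
u = 90 (u = -6*(2*(-8) + 1) = -6*(-16 + 1) = -6*(-15) = 90)
p(g, L) = -1248 - 8*g (p(g, L) = 8*(-156 - g) = -1248 - 8*g)
Y(x, R) = -102*R + R*x
Y(161, Z(-14, 18))/p(u, 142) = ((2 + 18)*(-102 + 161))/(-1248 - 8*90) = (20*59)/(-1248 - 720) = 1180/(-1968) = 1180*(-1/1968) = -295/492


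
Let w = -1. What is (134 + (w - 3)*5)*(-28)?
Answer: -3192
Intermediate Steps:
(134 + (w - 3)*5)*(-28) = (134 + (-1 - 3)*5)*(-28) = (134 - 4*5)*(-28) = (134 - 20)*(-28) = 114*(-28) = -3192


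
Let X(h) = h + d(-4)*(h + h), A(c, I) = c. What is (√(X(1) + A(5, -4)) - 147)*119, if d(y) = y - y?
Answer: -17493 + 119*√6 ≈ -17202.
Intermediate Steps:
d(y) = 0
X(h) = h (X(h) = h + 0*(h + h) = h + 0*(2*h) = h + 0 = h)
(√(X(1) + A(5, -4)) - 147)*119 = (√(1 + 5) - 147)*119 = (√6 - 147)*119 = (-147 + √6)*119 = -17493 + 119*√6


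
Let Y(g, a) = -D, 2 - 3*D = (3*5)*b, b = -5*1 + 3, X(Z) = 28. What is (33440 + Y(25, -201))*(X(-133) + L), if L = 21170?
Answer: 708635008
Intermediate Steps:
b = -2 (b = -5 + 3 = -2)
D = 32/3 (D = 2/3 - 3*5*(-2)/3 = 2/3 - 5*(-2) = 2/3 - 1/3*(-30) = 2/3 + 10 = 32/3 ≈ 10.667)
Y(g, a) = -32/3 (Y(g, a) = -1*32/3 = -32/3)
(33440 + Y(25, -201))*(X(-133) + L) = (33440 - 32/3)*(28 + 21170) = (100288/3)*21198 = 708635008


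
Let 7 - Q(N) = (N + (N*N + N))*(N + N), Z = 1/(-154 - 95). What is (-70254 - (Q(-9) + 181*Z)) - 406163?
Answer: -118911761/249 ≈ -4.7756e+5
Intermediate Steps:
Z = -1/249 (Z = 1/(-249) = -1/249 ≈ -0.0040161)
Q(N) = 7 - 2*N*(N² + 2*N) (Q(N) = 7 - (N + (N*N + N))*(N + N) = 7 - (N + (N² + N))*2*N = 7 - (N + (N + N²))*2*N = 7 - (N² + 2*N)*2*N = 7 - 2*N*(N² + 2*N))
(-70254 - (Q(-9) + 181*Z)) - 406163 = (-70254 - ((7 - 4*(-9)² - 2*(-9)³) + 181*(-1/249))) - 406163 = (-70254 - ((7 - 4*81 - 2*(-729)) - 181/249)) - 406163 = (-70254 - ((7 - 324 + 1458) - 181/249)) - 406163 = (-70254 - (1141 - 181/249)) - 406163 = (-70254 - 1*283928/249) - 406163 = (-70254 - 283928/249) - 406163 = -17777174/249 - 406163 = -118911761/249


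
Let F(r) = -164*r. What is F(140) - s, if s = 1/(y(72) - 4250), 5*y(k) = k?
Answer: -486246875/21178 ≈ -22960.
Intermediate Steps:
y(k) = k/5
s = -5/21178 (s = 1/((1/5)*72 - 4250) = 1/(72/5 - 4250) = 1/(-21178/5) = -5/21178 ≈ -0.00023609)
F(140) - s = -164*140 - 1*(-5/21178) = -22960 + 5/21178 = -486246875/21178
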